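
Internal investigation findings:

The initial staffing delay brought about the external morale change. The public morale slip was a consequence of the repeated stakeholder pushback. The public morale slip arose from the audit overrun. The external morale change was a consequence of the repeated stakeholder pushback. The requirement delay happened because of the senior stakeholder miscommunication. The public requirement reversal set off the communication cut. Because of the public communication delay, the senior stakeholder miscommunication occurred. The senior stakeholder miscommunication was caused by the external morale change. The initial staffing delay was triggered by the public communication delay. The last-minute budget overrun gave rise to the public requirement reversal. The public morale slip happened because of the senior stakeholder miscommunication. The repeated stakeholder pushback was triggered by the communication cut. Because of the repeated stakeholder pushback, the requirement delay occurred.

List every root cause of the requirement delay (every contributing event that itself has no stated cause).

the last-minute budget overrun, the public communication delay

Tracing upstream from the requirement delay: the requirement delay ← the repeated stakeholder pushback ← the communication cut ← the public requirement reversal ← the last-minute budget overrun.
A separate upstream branch: the requirement delay ← the senior stakeholder miscommunication ← the public communication delay.
Each of those chain origins has no stated cause.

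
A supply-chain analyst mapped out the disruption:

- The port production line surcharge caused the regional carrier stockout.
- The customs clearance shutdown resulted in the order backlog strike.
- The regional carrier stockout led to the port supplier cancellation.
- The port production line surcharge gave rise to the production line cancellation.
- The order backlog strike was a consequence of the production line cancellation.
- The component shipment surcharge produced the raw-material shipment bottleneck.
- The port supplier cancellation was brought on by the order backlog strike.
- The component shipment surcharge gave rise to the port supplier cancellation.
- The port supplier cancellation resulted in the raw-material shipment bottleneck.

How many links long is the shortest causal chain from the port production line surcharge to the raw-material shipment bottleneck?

3

Shortest chain: the port production line surcharge → the regional carrier stockout → the port supplier cancellation → the raw-material shipment bottleneck.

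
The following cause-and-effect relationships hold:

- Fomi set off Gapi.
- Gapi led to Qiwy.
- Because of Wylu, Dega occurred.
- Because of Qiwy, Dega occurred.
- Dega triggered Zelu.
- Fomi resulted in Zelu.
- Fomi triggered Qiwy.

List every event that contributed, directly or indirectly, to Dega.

Immediate causes of Dega: Qiwy, Wylu.
Further upstream: Fomi, Gapi.

Fomi, Gapi, Qiwy, Wylu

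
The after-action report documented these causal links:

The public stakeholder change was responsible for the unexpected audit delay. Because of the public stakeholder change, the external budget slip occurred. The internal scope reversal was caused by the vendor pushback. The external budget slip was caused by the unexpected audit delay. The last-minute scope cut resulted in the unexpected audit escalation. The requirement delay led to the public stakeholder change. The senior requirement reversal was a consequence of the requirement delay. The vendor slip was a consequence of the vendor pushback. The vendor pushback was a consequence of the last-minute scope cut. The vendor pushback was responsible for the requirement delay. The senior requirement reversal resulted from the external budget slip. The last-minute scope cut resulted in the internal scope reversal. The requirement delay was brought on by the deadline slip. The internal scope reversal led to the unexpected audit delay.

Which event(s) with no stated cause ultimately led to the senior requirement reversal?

Tracing upstream from the senior requirement reversal: the senior requirement reversal ← the requirement delay ← the vendor pushback ← the last-minute scope cut.
A separate upstream branch: the senior requirement reversal ← the requirement delay ← the deadline slip.
Each of those chain origins has no stated cause.

the deadline slip, the last-minute scope cut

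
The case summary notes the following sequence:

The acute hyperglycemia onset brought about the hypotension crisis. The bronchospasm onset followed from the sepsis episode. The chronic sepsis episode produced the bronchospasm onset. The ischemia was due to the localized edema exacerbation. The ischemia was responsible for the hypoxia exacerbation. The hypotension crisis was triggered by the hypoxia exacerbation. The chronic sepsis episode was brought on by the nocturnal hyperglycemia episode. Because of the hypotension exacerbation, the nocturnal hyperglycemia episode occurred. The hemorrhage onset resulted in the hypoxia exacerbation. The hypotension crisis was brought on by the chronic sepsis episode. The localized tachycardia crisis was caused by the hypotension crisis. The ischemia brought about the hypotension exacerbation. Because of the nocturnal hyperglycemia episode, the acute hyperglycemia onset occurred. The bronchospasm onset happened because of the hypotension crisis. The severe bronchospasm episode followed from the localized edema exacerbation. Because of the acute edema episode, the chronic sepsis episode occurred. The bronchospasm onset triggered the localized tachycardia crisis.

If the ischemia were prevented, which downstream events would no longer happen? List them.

Downstream of the ischemia: the hypotension exacerbation, the nocturnal hyperglycemia episode, the acute hyperglycemia onset, the chronic sepsis episode, the hypoxia exacerbation, the hypotension crisis, the bronchospasm onset, the localized tachycardia crisis.
Of those, still caused via another path: the chronic sepsis episode, the hypoxia exacerbation, the hypotension crisis, the bronchospasm onset, the localized tachycardia crisis.
The remainder have no surviving cause.

the acute hyperglycemia onset, the hypotension exacerbation, the nocturnal hyperglycemia episode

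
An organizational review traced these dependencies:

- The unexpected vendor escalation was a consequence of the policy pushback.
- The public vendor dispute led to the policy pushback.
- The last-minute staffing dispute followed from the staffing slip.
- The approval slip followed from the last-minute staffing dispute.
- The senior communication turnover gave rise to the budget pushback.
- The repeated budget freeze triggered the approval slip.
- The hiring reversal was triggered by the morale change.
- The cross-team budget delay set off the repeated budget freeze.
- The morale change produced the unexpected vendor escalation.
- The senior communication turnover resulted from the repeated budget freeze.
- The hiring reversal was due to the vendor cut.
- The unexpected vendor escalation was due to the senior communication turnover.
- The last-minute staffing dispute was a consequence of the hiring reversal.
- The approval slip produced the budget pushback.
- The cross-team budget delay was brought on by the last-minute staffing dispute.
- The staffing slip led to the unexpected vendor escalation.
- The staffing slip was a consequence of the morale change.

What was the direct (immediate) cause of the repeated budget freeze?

Upstream contributors include the vendor cut, the morale change, the hiring reversal, the staffing slip, the last-minute staffing dispute, but only the cross-team budget delay feeds directly into the repeated budget freeze.

the cross-team budget delay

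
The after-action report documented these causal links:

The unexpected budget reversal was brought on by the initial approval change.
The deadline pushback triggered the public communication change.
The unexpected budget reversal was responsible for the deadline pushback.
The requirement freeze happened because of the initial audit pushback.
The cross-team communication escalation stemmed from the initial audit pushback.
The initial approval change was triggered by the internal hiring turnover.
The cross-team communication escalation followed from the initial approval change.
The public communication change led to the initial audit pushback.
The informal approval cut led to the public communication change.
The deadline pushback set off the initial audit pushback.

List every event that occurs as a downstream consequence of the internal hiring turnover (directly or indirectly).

Direct effects: the initial approval change.
2 steps out: the unexpected budget reversal, the cross-team communication escalation.
3 steps out: the deadline pushback.
4 steps out: the public communication change, the initial audit pushback.
5 steps out: the requirement freeze.
Not reachable from it: the informal approval cut.

the cross-team communication escalation, the deadline pushback, the initial approval change, the initial audit pushback, the public communication change, the requirement freeze, the unexpected budget reversal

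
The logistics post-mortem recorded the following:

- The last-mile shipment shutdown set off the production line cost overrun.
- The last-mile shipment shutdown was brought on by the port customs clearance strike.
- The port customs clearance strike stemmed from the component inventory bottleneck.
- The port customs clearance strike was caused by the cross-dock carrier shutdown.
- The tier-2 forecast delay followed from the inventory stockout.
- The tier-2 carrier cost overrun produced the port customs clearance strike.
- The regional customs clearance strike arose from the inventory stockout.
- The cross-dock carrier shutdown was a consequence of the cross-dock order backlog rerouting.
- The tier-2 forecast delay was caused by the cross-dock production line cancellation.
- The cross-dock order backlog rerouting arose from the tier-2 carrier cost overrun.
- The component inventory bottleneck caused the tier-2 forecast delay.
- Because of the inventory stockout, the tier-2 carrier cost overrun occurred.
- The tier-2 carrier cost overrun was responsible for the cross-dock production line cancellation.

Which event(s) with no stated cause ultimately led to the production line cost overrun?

Tracing upstream from the production line cost overrun: the production line cost overrun ← the last-mile shipment shutdown ← the port customs clearance strike ← the tier-2 carrier cost overrun ← the inventory stockout.
A separate upstream branch: the production line cost overrun ← the last-mile shipment shutdown ← the port customs clearance strike ← the component inventory bottleneck.
Each of those chain origins has no stated cause.

the component inventory bottleneck, the inventory stockout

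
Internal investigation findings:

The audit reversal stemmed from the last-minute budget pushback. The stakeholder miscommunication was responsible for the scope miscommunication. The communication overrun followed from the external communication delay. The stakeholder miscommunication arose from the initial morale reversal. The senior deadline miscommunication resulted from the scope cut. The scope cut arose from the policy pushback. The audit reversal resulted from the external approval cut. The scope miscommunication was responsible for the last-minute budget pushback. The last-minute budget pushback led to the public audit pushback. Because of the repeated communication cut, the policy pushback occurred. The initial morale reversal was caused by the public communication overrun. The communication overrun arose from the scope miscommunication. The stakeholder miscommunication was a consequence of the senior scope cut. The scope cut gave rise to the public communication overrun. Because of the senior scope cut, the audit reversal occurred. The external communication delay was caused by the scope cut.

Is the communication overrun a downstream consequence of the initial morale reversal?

Yes

There is a causal chain: the initial morale reversal → the stakeholder miscommunication → the scope miscommunication → the communication overrun.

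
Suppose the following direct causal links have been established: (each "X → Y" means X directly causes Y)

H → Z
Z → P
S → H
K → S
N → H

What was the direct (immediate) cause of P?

Upstream contributors include N, K, S, H, but only Z feeds directly into P.

Z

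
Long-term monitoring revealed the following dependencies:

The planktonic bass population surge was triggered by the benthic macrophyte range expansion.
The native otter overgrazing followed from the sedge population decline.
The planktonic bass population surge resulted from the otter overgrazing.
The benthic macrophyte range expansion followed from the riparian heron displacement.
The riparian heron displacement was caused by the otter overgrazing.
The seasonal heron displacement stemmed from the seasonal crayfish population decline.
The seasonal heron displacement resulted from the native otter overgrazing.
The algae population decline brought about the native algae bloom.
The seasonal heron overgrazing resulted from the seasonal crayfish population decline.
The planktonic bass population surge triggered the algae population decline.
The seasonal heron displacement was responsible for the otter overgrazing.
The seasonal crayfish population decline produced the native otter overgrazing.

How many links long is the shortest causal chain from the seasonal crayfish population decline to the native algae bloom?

Shortest chain: the seasonal crayfish population decline → the seasonal heron displacement → the otter overgrazing → the planktonic bass population surge → the algae population decline → the native algae bloom.

5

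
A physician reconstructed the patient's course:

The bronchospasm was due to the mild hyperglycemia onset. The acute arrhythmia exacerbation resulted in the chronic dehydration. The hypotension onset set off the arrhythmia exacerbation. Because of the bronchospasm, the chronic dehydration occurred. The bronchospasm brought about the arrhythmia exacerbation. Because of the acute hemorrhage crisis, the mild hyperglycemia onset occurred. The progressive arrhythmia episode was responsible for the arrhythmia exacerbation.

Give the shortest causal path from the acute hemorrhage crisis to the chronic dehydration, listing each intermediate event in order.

the acute hemorrhage crisis → the mild hyperglycemia onset → the bronchospasm → the chronic dehydration

the acute hemorrhage crisis → the mild hyperglycemia onset
the mild hyperglycemia onset → the bronchospasm
the bronchospasm → the chronic dehydration
Length: 3 steps.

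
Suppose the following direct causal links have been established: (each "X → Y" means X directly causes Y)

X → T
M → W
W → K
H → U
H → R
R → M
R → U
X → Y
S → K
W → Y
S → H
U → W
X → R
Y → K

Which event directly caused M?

Upstream contributors include S, X, H, but only R feeds directly into M.

R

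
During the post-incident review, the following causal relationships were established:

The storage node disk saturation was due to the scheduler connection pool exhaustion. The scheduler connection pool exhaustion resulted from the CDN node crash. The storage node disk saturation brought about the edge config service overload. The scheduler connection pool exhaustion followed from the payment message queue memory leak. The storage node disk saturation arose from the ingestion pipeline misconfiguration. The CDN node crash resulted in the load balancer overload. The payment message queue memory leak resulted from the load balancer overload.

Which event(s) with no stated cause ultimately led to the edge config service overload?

the CDN node crash, the ingestion pipeline misconfiguration

Tracing upstream from the edge config service overload: the edge config service overload ← the storage node disk saturation ← the scheduler connection pool exhaustion ← the CDN node crash.
A separate upstream branch: the edge config service overload ← the storage node disk saturation ← the ingestion pipeline misconfiguration.
Each of those chain origins has no stated cause.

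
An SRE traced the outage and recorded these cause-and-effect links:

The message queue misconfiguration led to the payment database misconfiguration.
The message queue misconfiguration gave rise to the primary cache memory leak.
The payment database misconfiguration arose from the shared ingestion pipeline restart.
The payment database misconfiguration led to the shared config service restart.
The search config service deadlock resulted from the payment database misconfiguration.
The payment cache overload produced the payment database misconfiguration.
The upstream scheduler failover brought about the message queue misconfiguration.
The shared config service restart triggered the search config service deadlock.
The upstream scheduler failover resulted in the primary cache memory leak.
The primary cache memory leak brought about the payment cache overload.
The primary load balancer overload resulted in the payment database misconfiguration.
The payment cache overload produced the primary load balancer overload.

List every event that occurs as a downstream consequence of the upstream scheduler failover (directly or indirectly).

Direct effects: the message queue misconfiguration, the primary cache memory leak.
2 steps out: the payment cache overload, the payment database misconfiguration.
3 steps out: the primary load balancer overload, the shared config service restart, the search config service deadlock.
Not reachable from it: the shared ingestion pipeline restart.

the message queue misconfiguration, the payment cache overload, the payment database misconfiguration, the primary cache memory leak, the primary load balancer overload, the search config service deadlock, the shared config service restart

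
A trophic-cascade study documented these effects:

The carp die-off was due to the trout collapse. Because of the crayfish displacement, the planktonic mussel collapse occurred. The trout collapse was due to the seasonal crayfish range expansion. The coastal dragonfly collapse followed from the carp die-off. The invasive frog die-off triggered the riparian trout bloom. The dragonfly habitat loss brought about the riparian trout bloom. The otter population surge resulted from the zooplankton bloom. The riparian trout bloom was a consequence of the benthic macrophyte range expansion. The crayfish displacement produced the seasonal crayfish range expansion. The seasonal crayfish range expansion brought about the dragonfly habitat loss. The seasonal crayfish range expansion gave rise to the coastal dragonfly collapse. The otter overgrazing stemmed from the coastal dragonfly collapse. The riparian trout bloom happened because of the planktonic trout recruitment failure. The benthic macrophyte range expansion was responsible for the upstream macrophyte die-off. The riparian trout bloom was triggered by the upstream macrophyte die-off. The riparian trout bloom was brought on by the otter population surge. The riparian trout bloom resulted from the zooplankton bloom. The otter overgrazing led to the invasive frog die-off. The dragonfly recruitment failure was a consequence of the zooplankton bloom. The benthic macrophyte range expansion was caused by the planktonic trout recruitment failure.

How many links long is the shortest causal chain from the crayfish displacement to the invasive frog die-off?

4

Shortest chain: the crayfish displacement → the seasonal crayfish range expansion → the coastal dragonfly collapse → the otter overgrazing → the invasive frog die-off.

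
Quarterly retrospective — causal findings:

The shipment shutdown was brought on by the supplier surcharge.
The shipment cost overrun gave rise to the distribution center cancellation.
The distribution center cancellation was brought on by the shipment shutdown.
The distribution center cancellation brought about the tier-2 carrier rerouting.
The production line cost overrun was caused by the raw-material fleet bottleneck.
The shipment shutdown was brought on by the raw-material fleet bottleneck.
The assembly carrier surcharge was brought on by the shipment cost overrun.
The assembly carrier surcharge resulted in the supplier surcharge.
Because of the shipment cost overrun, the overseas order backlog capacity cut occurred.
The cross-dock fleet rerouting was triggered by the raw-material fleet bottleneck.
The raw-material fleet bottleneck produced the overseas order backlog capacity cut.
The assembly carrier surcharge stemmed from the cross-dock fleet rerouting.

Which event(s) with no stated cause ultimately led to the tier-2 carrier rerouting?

Tracing upstream from the tier-2 carrier rerouting: the tier-2 carrier rerouting ← the distribution center cancellation ← the shipment shutdown ← the raw-material fleet bottleneck.
A separate upstream branch: the tier-2 carrier rerouting ← the distribution center cancellation ← the shipment cost overrun.
Each of those chain origins has no stated cause.

the raw-material fleet bottleneck, the shipment cost overrun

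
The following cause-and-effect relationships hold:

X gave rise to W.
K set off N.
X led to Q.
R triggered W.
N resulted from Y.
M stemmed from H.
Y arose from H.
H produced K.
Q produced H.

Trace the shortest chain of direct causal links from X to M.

X → Q
Q → H
H → M
Length: 3 steps.

X → Q → H → M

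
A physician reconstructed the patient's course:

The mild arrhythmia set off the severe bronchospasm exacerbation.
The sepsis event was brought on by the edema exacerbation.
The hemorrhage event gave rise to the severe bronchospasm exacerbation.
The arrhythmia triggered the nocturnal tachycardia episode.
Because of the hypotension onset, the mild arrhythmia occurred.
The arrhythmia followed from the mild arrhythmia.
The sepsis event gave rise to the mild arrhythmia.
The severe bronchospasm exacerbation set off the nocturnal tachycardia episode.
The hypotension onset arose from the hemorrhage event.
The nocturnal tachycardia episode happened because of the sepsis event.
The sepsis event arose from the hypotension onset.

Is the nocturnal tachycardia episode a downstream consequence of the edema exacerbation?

There is a causal chain: the edema exacerbation → the sepsis event → the nocturnal tachycardia episode.

Yes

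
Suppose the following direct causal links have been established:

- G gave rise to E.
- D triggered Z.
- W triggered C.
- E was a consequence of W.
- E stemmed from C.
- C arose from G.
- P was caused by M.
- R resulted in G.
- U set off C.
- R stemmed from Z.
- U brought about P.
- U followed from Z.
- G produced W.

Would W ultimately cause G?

W leads to C, E; G is not among them.

No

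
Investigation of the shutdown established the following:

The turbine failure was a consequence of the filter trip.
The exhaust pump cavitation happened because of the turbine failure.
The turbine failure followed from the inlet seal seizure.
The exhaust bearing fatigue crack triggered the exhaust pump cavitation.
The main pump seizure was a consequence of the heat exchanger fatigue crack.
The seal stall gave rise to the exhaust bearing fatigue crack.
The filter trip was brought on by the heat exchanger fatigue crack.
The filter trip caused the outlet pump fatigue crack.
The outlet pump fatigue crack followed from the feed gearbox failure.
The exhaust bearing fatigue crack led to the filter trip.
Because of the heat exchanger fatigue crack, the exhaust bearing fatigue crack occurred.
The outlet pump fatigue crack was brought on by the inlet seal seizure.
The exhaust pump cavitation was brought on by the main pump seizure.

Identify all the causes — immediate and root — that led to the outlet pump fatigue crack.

the exhaust bearing fatigue crack, the feed gearbox failure, the filter trip, the heat exchanger fatigue crack, the inlet seal seizure, the seal stall

Immediate causes of the outlet pump fatigue crack: the inlet seal seizure, the feed gearbox failure, the filter trip.
Further upstream: the heat exchanger fatigue crack, the seal stall, the exhaust bearing fatigue crack.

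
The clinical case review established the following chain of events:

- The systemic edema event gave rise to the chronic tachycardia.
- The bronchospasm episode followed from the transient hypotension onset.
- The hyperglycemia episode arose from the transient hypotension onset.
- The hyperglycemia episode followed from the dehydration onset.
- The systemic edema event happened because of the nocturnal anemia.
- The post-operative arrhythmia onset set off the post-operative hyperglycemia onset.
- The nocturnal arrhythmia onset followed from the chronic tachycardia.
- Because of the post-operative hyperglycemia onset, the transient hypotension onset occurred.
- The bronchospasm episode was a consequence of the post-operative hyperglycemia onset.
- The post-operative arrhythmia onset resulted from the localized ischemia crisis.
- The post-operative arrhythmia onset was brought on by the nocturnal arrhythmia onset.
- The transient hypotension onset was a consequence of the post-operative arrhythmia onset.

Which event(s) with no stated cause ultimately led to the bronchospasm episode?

the localized ischemia crisis, the nocturnal anemia

Tracing upstream from the bronchospasm episode: the bronchospasm episode ← the post-operative hyperglycemia onset ← the post-operative arrhythmia onset ← the nocturnal arrhythmia onset ← the chronic tachycardia ← the systemic edema event ← the nocturnal anemia.
A separate upstream branch: the bronchospasm episode ← the post-operative hyperglycemia onset ← the post-operative arrhythmia onset ← the localized ischemia crisis.
Each of those chain origins has no stated cause.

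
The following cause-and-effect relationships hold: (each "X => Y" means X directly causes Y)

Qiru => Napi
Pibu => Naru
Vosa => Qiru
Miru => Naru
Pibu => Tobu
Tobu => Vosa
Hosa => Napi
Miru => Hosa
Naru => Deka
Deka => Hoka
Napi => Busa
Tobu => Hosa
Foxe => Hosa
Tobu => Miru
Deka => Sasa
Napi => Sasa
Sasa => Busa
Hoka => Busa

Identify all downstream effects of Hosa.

Busa, Napi, Sasa

Direct effects: Napi.
2 steps out: Sasa, Busa.
Not reachable from it: Pibu, Foxe, Tobu, Miru, Naru, Deka, Vosa, Hoka, Qiru.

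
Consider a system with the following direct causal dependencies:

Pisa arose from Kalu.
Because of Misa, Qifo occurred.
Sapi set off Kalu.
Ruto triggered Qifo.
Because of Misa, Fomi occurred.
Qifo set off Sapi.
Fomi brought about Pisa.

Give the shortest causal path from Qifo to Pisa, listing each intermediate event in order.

Qifo → Sapi
Sapi → Kalu
Kalu → Pisa
Length: 3 steps.

Qifo → Sapi → Kalu → Pisa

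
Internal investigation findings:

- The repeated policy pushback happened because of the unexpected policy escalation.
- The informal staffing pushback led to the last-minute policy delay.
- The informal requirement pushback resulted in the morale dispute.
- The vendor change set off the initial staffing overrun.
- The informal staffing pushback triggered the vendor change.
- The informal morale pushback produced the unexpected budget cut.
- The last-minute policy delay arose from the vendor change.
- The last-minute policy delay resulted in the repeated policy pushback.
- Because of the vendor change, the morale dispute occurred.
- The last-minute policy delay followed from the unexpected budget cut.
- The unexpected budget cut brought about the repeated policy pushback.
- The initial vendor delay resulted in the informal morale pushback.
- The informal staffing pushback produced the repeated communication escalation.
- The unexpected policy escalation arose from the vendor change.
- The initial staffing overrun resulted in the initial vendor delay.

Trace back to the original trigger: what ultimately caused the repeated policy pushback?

Tracing upstream from the repeated policy pushback: the repeated policy pushback ← the last-minute policy delay ← the informal staffing pushback.
The informal staffing pushback has no stated cause, so it is the root.

the informal staffing pushback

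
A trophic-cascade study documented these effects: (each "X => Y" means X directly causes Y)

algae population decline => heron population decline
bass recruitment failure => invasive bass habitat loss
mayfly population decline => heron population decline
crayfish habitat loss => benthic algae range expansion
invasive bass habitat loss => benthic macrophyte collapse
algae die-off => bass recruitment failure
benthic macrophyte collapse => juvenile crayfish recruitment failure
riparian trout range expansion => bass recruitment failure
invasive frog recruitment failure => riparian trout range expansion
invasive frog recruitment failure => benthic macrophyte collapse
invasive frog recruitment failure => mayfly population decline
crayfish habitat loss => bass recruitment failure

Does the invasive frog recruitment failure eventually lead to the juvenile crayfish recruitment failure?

Yes

There is a causal chain: the invasive frog recruitment failure → the benthic macrophyte collapse → the juvenile crayfish recruitment failure.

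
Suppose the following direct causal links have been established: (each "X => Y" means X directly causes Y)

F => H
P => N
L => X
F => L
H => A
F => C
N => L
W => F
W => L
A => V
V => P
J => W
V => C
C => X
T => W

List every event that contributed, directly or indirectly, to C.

A, F, H, J, T, V, W

Immediate causes of C: F, V.
Further upstream: T, W, H, A, J.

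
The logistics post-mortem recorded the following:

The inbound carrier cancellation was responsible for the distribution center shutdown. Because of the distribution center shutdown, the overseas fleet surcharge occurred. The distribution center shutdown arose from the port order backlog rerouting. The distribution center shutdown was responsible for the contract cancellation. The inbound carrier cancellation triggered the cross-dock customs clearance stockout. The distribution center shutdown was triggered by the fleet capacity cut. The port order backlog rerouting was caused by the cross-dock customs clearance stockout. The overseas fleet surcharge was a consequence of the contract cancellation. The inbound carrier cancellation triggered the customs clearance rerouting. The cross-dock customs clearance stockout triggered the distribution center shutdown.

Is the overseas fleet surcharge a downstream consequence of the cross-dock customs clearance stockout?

Yes

There is a causal chain: the cross-dock customs clearance stockout → the distribution center shutdown → the overseas fleet surcharge.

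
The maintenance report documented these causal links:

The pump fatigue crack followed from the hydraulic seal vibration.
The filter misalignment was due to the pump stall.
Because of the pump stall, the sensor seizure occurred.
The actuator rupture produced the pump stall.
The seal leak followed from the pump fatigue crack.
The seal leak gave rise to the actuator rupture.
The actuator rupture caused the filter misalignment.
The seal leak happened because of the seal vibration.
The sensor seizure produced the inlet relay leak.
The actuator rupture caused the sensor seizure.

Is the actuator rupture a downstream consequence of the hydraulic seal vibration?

Yes

There is a causal chain: the hydraulic seal vibration → the pump fatigue crack → the seal leak → the actuator rupture.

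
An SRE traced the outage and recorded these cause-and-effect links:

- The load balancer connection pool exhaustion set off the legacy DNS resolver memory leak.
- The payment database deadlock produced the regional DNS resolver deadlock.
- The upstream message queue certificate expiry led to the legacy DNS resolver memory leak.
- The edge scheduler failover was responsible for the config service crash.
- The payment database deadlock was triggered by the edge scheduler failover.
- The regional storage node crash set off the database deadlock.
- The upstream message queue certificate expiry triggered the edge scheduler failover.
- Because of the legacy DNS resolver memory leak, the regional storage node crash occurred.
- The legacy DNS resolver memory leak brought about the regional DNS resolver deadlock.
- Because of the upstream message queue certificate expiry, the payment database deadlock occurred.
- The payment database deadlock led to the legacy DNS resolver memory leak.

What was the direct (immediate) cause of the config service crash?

the edge scheduler failover

Upstream contributors include the upstream message queue certificate expiry, but only the edge scheduler failover feeds directly into the config service crash.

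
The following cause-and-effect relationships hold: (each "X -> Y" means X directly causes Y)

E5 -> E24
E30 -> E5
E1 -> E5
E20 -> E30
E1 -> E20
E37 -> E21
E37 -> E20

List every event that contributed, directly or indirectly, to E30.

Immediate cause of E30: E20.
Further upstream: E1, E37.

E1, E20, E37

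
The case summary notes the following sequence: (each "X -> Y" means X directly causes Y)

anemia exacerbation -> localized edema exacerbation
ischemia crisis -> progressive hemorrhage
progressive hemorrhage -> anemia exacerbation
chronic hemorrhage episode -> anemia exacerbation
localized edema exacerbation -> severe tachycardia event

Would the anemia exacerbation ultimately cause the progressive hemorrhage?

No

The anemia exacerbation leads to the localized edema exacerbation, the severe tachycardia event; the progressive hemorrhage is not among them.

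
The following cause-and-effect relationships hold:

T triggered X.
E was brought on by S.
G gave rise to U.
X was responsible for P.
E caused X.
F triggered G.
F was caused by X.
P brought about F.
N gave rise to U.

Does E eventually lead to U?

Yes

There is a causal chain: E → X → F → G → U.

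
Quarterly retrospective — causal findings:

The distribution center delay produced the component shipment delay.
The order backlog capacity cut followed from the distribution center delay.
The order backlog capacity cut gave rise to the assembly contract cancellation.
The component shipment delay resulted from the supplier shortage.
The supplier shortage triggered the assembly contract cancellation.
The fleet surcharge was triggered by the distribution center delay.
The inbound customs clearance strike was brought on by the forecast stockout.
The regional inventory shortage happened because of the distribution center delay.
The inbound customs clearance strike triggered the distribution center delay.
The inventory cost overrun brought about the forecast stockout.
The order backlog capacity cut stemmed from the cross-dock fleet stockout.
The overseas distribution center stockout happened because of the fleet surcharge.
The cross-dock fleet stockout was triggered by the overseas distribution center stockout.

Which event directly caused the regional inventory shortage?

Upstream contributors include the inventory cost overrun, the forecast stockout, the inbound customs clearance strike, but only the distribution center delay feeds directly into the regional inventory shortage.

the distribution center delay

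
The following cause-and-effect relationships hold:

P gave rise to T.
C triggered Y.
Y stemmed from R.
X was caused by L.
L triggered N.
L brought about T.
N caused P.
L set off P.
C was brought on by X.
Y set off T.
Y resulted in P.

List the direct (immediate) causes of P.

L, N, Y

Upstream contributors include X, C, R, but only L, N, Y feed directly into P.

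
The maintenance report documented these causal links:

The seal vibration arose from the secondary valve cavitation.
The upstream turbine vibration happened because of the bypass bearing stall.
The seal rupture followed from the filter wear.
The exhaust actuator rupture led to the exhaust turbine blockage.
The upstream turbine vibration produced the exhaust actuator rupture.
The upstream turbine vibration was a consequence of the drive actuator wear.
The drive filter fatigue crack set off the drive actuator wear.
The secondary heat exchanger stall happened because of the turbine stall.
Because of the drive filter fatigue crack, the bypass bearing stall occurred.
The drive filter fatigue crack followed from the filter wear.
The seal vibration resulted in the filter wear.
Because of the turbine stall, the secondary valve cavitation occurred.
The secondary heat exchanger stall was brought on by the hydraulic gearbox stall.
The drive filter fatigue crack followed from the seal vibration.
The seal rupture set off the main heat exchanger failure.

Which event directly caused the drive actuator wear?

the drive filter fatigue crack

Upstream contributors include the turbine stall, the secondary valve cavitation, the seal vibration, the filter wear, but only the drive filter fatigue crack feeds directly into the drive actuator wear.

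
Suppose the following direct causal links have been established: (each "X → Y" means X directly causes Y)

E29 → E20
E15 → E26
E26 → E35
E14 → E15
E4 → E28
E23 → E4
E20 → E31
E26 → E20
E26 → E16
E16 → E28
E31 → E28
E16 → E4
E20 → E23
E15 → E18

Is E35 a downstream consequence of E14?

Yes

There is a causal chain: E14 → E15 → E26 → E35.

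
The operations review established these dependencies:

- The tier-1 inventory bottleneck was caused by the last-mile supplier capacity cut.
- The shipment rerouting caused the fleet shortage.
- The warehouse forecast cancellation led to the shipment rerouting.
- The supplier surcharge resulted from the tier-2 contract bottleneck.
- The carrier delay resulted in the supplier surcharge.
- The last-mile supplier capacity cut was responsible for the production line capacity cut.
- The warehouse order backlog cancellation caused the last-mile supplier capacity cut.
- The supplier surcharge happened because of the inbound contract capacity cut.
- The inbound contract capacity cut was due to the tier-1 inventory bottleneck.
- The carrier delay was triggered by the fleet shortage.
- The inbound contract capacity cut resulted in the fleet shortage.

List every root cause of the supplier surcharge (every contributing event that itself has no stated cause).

the tier-2 contract bottleneck, the warehouse forecast cancellation, the warehouse order backlog cancellation

Tracing upstream from the supplier surcharge: the supplier surcharge ← the inbound contract capacity cut ← the tier-1 inventory bottleneck ← the last-mile supplier capacity cut ← the warehouse order backlog cancellation.
A separate upstream branch: the supplier surcharge ← the carrier delay ← the fleet shortage ← the shipment rerouting ← the warehouse forecast cancellation.
A separate upstream branch: the supplier surcharge ← the tier-2 contract bottleneck.
Each of those chain origins has no stated cause.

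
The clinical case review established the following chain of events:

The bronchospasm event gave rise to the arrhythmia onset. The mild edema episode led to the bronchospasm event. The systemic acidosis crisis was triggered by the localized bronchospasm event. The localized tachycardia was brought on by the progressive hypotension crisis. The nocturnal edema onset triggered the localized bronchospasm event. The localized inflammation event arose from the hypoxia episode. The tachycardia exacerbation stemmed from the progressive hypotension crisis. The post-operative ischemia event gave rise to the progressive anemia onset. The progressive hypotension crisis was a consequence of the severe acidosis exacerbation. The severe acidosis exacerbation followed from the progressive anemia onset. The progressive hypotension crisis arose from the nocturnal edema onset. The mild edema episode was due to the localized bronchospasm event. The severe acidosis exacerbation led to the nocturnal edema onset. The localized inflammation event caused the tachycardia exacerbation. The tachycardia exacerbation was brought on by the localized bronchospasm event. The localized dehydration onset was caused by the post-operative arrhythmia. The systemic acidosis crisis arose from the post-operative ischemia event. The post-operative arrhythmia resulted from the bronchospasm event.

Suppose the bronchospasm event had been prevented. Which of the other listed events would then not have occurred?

Downstream of the bronchospasm event: the post-operative arrhythmia, the localized dehydration onset, the arrhythmia onset.

the arrhythmia onset, the localized dehydration onset, the post-operative arrhythmia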